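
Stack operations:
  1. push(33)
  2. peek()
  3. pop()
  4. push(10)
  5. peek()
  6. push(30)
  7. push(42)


push(33) -> [33]
peek()->33
pop()->33, []
push(10) -> [10]
peek()->10
push(30) -> [10, 30]
push(42) -> [10, 30, 42]

Final stack: [10, 30, 42]


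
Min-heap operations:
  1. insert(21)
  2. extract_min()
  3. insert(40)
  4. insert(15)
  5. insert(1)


insert(21) -> [21]
extract_min()->21, []
insert(40) -> [40]
insert(15) -> [15, 40]
insert(1) -> [1, 40, 15]

Final heap: [1, 40, 15]


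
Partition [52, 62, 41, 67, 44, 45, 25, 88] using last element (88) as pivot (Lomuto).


Pivot: 88
  52 <= 88: advance i (no swap)
  62 <= 88: advance i (no swap)
  41 <= 88: advance i (no swap)
  67 <= 88: advance i (no swap)
  44 <= 88: advance i (no swap)
  45 <= 88: advance i (no swap)
  25 <= 88: advance i (no swap)
Place pivot at 7: [52, 62, 41, 67, 44, 45, 25, 88]

Partitioned: [52, 62, 41, 67, 44, 45, 25, 88]


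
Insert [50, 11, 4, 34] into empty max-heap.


Insert 50: [50]
Insert 11: [50, 11]
Insert 4: [50, 11, 4]
Insert 34: [50, 34, 4, 11]

Final heap: [50, 34, 4, 11]


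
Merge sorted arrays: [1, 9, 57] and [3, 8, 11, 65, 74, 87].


Take 1 from A
Take 3 from B
Take 8 from B
Take 9 from A
Take 11 from B
Take 57 from A

Merged: [1, 3, 8, 9, 11, 57, 65, 74, 87]


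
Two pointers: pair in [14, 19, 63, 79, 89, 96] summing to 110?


lo=0(14)+hi=5(96)=110

Yes: 14+96=110


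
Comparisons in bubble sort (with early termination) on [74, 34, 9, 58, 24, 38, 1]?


Algorithm: bubble sort (with early termination)
Input: [74, 34, 9, 58, 24, 38, 1]
Sorted: [1, 9, 24, 34, 38, 58, 74]

21


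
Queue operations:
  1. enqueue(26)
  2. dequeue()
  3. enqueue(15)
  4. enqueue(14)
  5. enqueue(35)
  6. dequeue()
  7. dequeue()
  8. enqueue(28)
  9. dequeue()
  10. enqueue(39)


enqueue(26) -> [26]
dequeue()->26, []
enqueue(15) -> [15]
enqueue(14) -> [15, 14]
enqueue(35) -> [15, 14, 35]
dequeue()->15, [14, 35]
dequeue()->14, [35]
enqueue(28) -> [35, 28]
dequeue()->35, [28]
enqueue(39) -> [28, 39]

Final queue: [28, 39]


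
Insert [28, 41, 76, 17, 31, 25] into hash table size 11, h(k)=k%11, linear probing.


Insert 28: h=6 -> slot 6
Insert 41: h=8 -> slot 8
Insert 76: h=10 -> slot 10
Insert 17: h=6, 1 probes -> slot 7
Insert 31: h=9 -> slot 9
Insert 25: h=3 -> slot 3

Table: [None, None, None, 25, None, None, 28, 17, 41, 31, 76]


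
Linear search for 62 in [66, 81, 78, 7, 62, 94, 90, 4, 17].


i=0: 66!=62
i=1: 81!=62
i=2: 78!=62
i=3: 7!=62
i=4: 62==62 found!

Found at 4, 5 comps


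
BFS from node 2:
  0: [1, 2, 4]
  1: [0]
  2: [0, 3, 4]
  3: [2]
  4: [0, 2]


Visit 2, enqueue [0, 3, 4]
Visit 0, enqueue [1]
Visit 3, enqueue []
Visit 4, enqueue []
Visit 1, enqueue []

BFS order: [2, 0, 3, 4, 1]


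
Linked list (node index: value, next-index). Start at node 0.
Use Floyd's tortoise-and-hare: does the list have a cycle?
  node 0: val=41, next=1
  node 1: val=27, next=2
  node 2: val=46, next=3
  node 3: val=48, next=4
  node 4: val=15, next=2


Floyd's tortoise (slow, +1) and hare (fast, +2):
  init: slow=0, fast=0
  step 1: slow=1, fast=2
  step 2: slow=2, fast=4
  step 3: slow=3, fast=3
  slow == fast at node 3: cycle detected

Cycle: yes


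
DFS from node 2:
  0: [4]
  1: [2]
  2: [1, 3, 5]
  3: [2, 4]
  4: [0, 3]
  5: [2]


Visit 2, push [5, 3, 1]
Visit 1, push []
Visit 3, push [4]
Visit 4, push [0]
Visit 0, push []
Visit 5, push []

DFS order: [2, 1, 3, 4, 0, 5]


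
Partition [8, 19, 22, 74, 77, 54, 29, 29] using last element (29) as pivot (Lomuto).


Pivot: 29
  8 <= 29: advance i (no swap)
  19 <= 29: advance i (no swap)
  22 <= 29: advance i (no swap)
  29 <= 29: swap -> [8, 19, 22, 29, 77, 54, 74, 29]
Place pivot at 4: [8, 19, 22, 29, 29, 54, 74, 77]

Partitioned: [8, 19, 22, 29, 29, 54, 74, 77]


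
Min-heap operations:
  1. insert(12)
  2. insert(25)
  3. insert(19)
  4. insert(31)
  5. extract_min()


insert(12) -> [12]
insert(25) -> [12, 25]
insert(19) -> [12, 25, 19]
insert(31) -> [12, 25, 19, 31]
extract_min()->12, [19, 25, 31]

Final heap: [19, 25, 31]


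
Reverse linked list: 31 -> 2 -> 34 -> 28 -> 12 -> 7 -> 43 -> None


Step 1: curr=31, set curr.next=prev(None) | reversed so far: 31
Step 2: curr=2, set curr.next=prev(31) | reversed so far: 2 -> 31
Step 3: curr=34, set curr.next=prev(2) | reversed so far: 34 -> 2 -> 31
Step 4: curr=28, set curr.next=prev(34) | reversed so far: 28 -> 34 -> 2 -> 31
Step 5: curr=12, set curr.next=prev(28) | reversed so far: 12 -> 28 -> 34 -> 2 -> 31
Step 6: curr=7, set curr.next=prev(12) | reversed so far: 7 -> 12 -> 28 -> 34 -> 2 -> 31
Step 7: curr=43, set curr.next=prev(7) | reversed so far: 43 -> 7 -> 12 -> 28 -> 34 -> 2 -> 31

43 -> 7 -> 12 -> 28 -> 34 -> 2 -> 31 -> None


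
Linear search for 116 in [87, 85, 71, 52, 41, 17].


i=0: 87!=116
i=1: 85!=116
i=2: 71!=116
i=3: 52!=116
i=4: 41!=116
i=5: 17!=116

Not found, 6 comps


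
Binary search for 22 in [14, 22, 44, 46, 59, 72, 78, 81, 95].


Step 1: lo=0, hi=8, mid=4, val=59
Step 2: lo=0, hi=3, mid=1, val=22

Found at index 1


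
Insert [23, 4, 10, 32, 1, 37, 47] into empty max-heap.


Insert 23: [23]
Insert 4: [23, 4]
Insert 10: [23, 4, 10]
Insert 32: [32, 23, 10, 4]
Insert 1: [32, 23, 10, 4, 1]
Insert 37: [37, 23, 32, 4, 1, 10]
Insert 47: [47, 23, 37, 4, 1, 10, 32]

Final heap: [47, 23, 37, 4, 1, 10, 32]


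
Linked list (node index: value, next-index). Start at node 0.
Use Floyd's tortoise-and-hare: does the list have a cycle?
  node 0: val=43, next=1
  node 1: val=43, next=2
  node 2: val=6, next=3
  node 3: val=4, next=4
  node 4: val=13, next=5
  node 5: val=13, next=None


Floyd's tortoise (slow, +1) and hare (fast, +2):
  init: slow=0, fast=0
  step 1: slow=1, fast=2
  step 2: slow=2, fast=4
  step 3: fast 4->5->None, no cycle

Cycle: no


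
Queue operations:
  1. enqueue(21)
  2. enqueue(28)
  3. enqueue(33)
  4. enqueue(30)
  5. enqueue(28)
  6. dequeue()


enqueue(21) -> [21]
enqueue(28) -> [21, 28]
enqueue(33) -> [21, 28, 33]
enqueue(30) -> [21, 28, 33, 30]
enqueue(28) -> [21, 28, 33, 30, 28]
dequeue()->21, [28, 33, 30, 28]

Final queue: [28, 33, 30, 28]


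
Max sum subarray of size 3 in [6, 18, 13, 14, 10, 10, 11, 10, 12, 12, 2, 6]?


[0:3]: 37
[1:4]: 45
[2:5]: 37
[3:6]: 34
[4:7]: 31
[5:8]: 31
[6:9]: 33
[7:10]: 34
[8:11]: 26
[9:12]: 20

Max: 45 at [1:4]


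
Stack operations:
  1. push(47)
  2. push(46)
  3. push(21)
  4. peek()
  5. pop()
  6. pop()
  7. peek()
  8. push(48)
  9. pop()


push(47) -> [47]
push(46) -> [47, 46]
push(21) -> [47, 46, 21]
peek()->21
pop()->21, [47, 46]
pop()->46, [47]
peek()->47
push(48) -> [47, 48]
pop()->48, [47]

Final stack: [47]


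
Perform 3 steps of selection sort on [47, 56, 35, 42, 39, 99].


Initial: [47, 56, 35, 42, 39, 99]
Step 1: min=35 at 2
  Swap: [35, 56, 47, 42, 39, 99]
Step 2: min=39 at 4
  Swap: [35, 39, 47, 42, 56, 99]
Step 3: min=42 at 3
  Swap: [35, 39, 42, 47, 56, 99]

After 3 steps: [35, 39, 42, 47, 56, 99]


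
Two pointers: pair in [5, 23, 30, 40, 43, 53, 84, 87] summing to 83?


lo=0(5)+hi=7(87)=92
lo=0(5)+hi=6(84)=89
lo=0(5)+hi=5(53)=58
lo=1(23)+hi=5(53)=76
lo=2(30)+hi=5(53)=83

Yes: 30+53=83


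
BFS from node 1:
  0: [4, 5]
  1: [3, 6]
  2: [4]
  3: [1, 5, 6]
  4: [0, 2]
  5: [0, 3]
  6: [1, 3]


Visit 1, enqueue [3, 6]
Visit 3, enqueue [5]
Visit 6, enqueue []
Visit 5, enqueue [0]
Visit 0, enqueue [4]
Visit 4, enqueue [2]
Visit 2, enqueue []

BFS order: [1, 3, 6, 5, 0, 4, 2]


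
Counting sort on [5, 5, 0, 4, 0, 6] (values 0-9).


Input: [5, 5, 0, 4, 0, 6]
Counts: [2, 0, 0, 0, 1, 2, 1, 0, 0, 0]

Sorted: [0, 0, 4, 5, 5, 6]


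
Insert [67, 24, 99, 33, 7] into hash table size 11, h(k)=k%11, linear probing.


Insert 67: h=1 -> slot 1
Insert 24: h=2 -> slot 2
Insert 99: h=0 -> slot 0
Insert 33: h=0, 3 probes -> slot 3
Insert 7: h=7 -> slot 7

Table: [99, 67, 24, 33, None, None, None, 7, None, None, None]


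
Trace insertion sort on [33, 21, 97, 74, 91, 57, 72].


Initial: [33, 21, 97, 74, 91, 57, 72]
Insert 21: [21, 33, 97, 74, 91, 57, 72]
Insert 97: [21, 33, 97, 74, 91, 57, 72]
Insert 74: [21, 33, 74, 97, 91, 57, 72]
Insert 91: [21, 33, 74, 91, 97, 57, 72]
Insert 57: [21, 33, 57, 74, 91, 97, 72]
Insert 72: [21, 33, 57, 72, 74, 91, 97]

Sorted: [21, 33, 57, 72, 74, 91, 97]


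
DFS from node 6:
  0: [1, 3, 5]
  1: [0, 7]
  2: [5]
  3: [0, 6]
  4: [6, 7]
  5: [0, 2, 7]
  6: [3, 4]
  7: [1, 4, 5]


Visit 6, push [4, 3]
Visit 3, push [0]
Visit 0, push [5, 1]
Visit 1, push [7]
Visit 7, push [5, 4]
Visit 4, push []
Visit 5, push [2]
Visit 2, push []

DFS order: [6, 3, 0, 1, 7, 4, 5, 2]


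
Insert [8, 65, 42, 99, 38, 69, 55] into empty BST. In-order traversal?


Insert 8: root
Insert 65: R from 8
Insert 42: R from 8 -> L from 65
Insert 99: R from 8 -> R from 65
Insert 38: R from 8 -> L from 65 -> L from 42
Insert 69: R from 8 -> R from 65 -> L from 99
Insert 55: R from 8 -> L from 65 -> R from 42

In-order: [8, 38, 42, 55, 65, 69, 99]


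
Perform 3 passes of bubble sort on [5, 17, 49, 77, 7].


Initial: [5, 17, 49, 77, 7]
Pass 1: [5, 17, 49, 7, 77] (1 swaps)
Pass 2: [5, 17, 7, 49, 77] (1 swaps)
Pass 3: [5, 7, 17, 49, 77] (1 swaps)

After 3 passes: [5, 7, 17, 49, 77]


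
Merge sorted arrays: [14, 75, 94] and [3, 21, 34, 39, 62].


Take 3 from B
Take 14 from A
Take 21 from B
Take 34 from B
Take 39 from B
Take 62 from B

Merged: [3, 14, 21, 34, 39, 62, 75, 94]


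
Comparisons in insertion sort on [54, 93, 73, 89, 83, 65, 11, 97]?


Algorithm: insertion sort
Input: [54, 93, 73, 89, 83, 65, 11, 97]
Sorted: [11, 54, 65, 73, 83, 89, 93, 97]

20


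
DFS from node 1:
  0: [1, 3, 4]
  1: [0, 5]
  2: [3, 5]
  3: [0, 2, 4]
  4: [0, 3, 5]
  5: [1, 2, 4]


Visit 1, push [5, 0]
Visit 0, push [4, 3]
Visit 3, push [4, 2]
Visit 2, push [5]
Visit 5, push [4]
Visit 4, push []

DFS order: [1, 0, 3, 2, 5, 4]


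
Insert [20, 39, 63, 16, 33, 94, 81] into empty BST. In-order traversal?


Insert 20: root
Insert 39: R from 20
Insert 63: R from 20 -> R from 39
Insert 16: L from 20
Insert 33: R from 20 -> L from 39
Insert 94: R from 20 -> R from 39 -> R from 63
Insert 81: R from 20 -> R from 39 -> R from 63 -> L from 94

In-order: [16, 20, 33, 39, 63, 81, 94]


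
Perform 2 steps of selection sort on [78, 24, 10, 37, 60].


Initial: [78, 24, 10, 37, 60]
Step 1: min=10 at 2
  Swap: [10, 24, 78, 37, 60]
Step 2: min=24 at 1
  Swap: [10, 24, 78, 37, 60]

After 2 steps: [10, 24, 78, 37, 60]


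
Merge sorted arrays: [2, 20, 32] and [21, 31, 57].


Take 2 from A
Take 20 from A
Take 21 from B
Take 31 from B
Take 32 from A

Merged: [2, 20, 21, 31, 32, 57]


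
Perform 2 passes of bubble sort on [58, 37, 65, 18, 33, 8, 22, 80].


Initial: [58, 37, 65, 18, 33, 8, 22, 80]
Pass 1: [37, 58, 18, 33, 8, 22, 65, 80] (5 swaps)
Pass 2: [37, 18, 33, 8, 22, 58, 65, 80] (4 swaps)

After 2 passes: [37, 18, 33, 8, 22, 58, 65, 80]


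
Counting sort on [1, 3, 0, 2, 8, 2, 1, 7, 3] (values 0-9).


Input: [1, 3, 0, 2, 8, 2, 1, 7, 3]
Counts: [1, 2, 2, 2, 0, 0, 0, 1, 1, 0]

Sorted: [0, 1, 1, 2, 2, 3, 3, 7, 8]


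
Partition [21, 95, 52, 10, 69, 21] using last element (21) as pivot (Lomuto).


Pivot: 21
  21 <= 21: advance i (no swap)
  10 <= 21: swap -> [21, 10, 52, 95, 69, 21]
Place pivot at 2: [21, 10, 21, 95, 69, 52]

Partitioned: [21, 10, 21, 95, 69, 52]


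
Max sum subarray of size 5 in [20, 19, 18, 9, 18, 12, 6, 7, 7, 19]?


[0:5]: 84
[1:6]: 76
[2:7]: 63
[3:8]: 52
[4:9]: 50
[5:10]: 51

Max: 84 at [0:5]


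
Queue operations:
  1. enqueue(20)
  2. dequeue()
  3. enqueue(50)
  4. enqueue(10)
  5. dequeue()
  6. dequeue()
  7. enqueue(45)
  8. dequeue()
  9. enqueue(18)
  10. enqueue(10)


enqueue(20) -> [20]
dequeue()->20, []
enqueue(50) -> [50]
enqueue(10) -> [50, 10]
dequeue()->50, [10]
dequeue()->10, []
enqueue(45) -> [45]
dequeue()->45, []
enqueue(18) -> [18]
enqueue(10) -> [18, 10]

Final queue: [18, 10]


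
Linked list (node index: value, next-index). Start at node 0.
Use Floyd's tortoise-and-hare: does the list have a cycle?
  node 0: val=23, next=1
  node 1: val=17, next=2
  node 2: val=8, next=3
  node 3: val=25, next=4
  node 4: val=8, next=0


Floyd's tortoise (slow, +1) and hare (fast, +2):
  init: slow=0, fast=0
  step 1: slow=1, fast=2
  step 2: slow=2, fast=4
  step 3: slow=3, fast=1
  step 4: slow=4, fast=3
  step 5: slow=0, fast=0
  slow == fast at node 0: cycle detected

Cycle: yes


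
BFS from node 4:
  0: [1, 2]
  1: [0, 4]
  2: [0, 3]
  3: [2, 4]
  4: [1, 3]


Visit 4, enqueue [1, 3]
Visit 1, enqueue [0]
Visit 3, enqueue [2]
Visit 0, enqueue []
Visit 2, enqueue []

BFS order: [4, 1, 3, 0, 2]


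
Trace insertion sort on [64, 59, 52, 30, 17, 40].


Initial: [64, 59, 52, 30, 17, 40]
Insert 59: [59, 64, 52, 30, 17, 40]
Insert 52: [52, 59, 64, 30, 17, 40]
Insert 30: [30, 52, 59, 64, 17, 40]
Insert 17: [17, 30, 52, 59, 64, 40]
Insert 40: [17, 30, 40, 52, 59, 64]

Sorted: [17, 30, 40, 52, 59, 64]


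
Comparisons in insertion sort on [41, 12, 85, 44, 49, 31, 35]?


Algorithm: insertion sort
Input: [41, 12, 85, 44, 49, 31, 35]
Sorted: [12, 31, 35, 41, 44, 49, 85]

16


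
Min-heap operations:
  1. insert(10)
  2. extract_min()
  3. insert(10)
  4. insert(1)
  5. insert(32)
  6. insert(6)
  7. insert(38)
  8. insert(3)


insert(10) -> [10]
extract_min()->10, []
insert(10) -> [10]
insert(1) -> [1, 10]
insert(32) -> [1, 10, 32]
insert(6) -> [1, 6, 32, 10]
insert(38) -> [1, 6, 32, 10, 38]
insert(3) -> [1, 6, 3, 10, 38, 32]

Final heap: [1, 6, 3, 10, 38, 32]


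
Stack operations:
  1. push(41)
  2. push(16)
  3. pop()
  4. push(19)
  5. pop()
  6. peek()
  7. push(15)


push(41) -> [41]
push(16) -> [41, 16]
pop()->16, [41]
push(19) -> [41, 19]
pop()->19, [41]
peek()->41
push(15) -> [41, 15]

Final stack: [41, 15]


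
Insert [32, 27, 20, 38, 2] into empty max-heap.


Insert 32: [32]
Insert 27: [32, 27]
Insert 20: [32, 27, 20]
Insert 38: [38, 32, 20, 27]
Insert 2: [38, 32, 20, 27, 2]

Final heap: [38, 32, 20, 27, 2]


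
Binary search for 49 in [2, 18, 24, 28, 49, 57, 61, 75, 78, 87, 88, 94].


Step 1: lo=0, hi=11, mid=5, val=57
Step 2: lo=0, hi=4, mid=2, val=24
Step 3: lo=3, hi=4, mid=3, val=28
Step 4: lo=4, hi=4, mid=4, val=49

Found at index 4


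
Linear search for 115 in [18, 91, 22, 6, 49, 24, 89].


i=0: 18!=115
i=1: 91!=115
i=2: 22!=115
i=3: 6!=115
i=4: 49!=115
i=5: 24!=115
i=6: 89!=115

Not found, 7 comps


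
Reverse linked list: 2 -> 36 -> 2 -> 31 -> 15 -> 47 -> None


Step 1: curr=2, set curr.next=prev(None) | reversed so far: 2
Step 2: curr=36, set curr.next=prev(2) | reversed so far: 36 -> 2
Step 3: curr=2, set curr.next=prev(36) | reversed so far: 2 -> 36 -> 2
Step 4: curr=31, set curr.next=prev(2) | reversed so far: 31 -> 2 -> 36 -> 2
Step 5: curr=15, set curr.next=prev(31) | reversed so far: 15 -> 31 -> 2 -> 36 -> 2
Step 6: curr=47, set curr.next=prev(15) | reversed so far: 47 -> 15 -> 31 -> 2 -> 36 -> 2

47 -> 15 -> 31 -> 2 -> 36 -> 2 -> None


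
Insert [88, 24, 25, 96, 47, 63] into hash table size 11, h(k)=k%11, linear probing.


Insert 88: h=0 -> slot 0
Insert 24: h=2 -> slot 2
Insert 25: h=3 -> slot 3
Insert 96: h=8 -> slot 8
Insert 47: h=3, 1 probes -> slot 4
Insert 63: h=8, 1 probes -> slot 9

Table: [88, None, 24, 25, 47, None, None, None, 96, 63, None]


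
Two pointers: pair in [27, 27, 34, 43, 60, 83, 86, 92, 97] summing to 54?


lo=0(27)+hi=8(97)=124
lo=0(27)+hi=7(92)=119
lo=0(27)+hi=6(86)=113
lo=0(27)+hi=5(83)=110
lo=0(27)+hi=4(60)=87
lo=0(27)+hi=3(43)=70
lo=0(27)+hi=2(34)=61
lo=0(27)+hi=1(27)=54

Yes: 27+27=54


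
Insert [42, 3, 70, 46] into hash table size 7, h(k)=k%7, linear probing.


Insert 42: h=0 -> slot 0
Insert 3: h=3 -> slot 3
Insert 70: h=0, 1 probes -> slot 1
Insert 46: h=4 -> slot 4

Table: [42, 70, None, 3, 46, None, None]


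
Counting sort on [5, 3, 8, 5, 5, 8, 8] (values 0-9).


Input: [5, 3, 8, 5, 5, 8, 8]
Counts: [0, 0, 0, 1, 0, 3, 0, 0, 3, 0]

Sorted: [3, 5, 5, 5, 8, 8, 8]


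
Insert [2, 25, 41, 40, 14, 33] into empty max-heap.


Insert 2: [2]
Insert 25: [25, 2]
Insert 41: [41, 2, 25]
Insert 40: [41, 40, 25, 2]
Insert 14: [41, 40, 25, 2, 14]
Insert 33: [41, 40, 33, 2, 14, 25]

Final heap: [41, 40, 33, 2, 14, 25]


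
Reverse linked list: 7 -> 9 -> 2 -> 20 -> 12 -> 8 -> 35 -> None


Step 1: curr=7, set curr.next=prev(None) | reversed so far: 7
Step 2: curr=9, set curr.next=prev(7) | reversed so far: 9 -> 7
Step 3: curr=2, set curr.next=prev(9) | reversed so far: 2 -> 9 -> 7
Step 4: curr=20, set curr.next=prev(2) | reversed so far: 20 -> 2 -> 9 -> 7
Step 5: curr=12, set curr.next=prev(20) | reversed so far: 12 -> 20 -> 2 -> 9 -> 7
Step 6: curr=8, set curr.next=prev(12) | reversed so far: 8 -> 12 -> 20 -> 2 -> 9 -> 7
Step 7: curr=35, set curr.next=prev(8) | reversed so far: 35 -> 8 -> 12 -> 20 -> 2 -> 9 -> 7

35 -> 8 -> 12 -> 20 -> 2 -> 9 -> 7 -> None


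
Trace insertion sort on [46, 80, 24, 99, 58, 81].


Initial: [46, 80, 24, 99, 58, 81]
Insert 80: [46, 80, 24, 99, 58, 81]
Insert 24: [24, 46, 80, 99, 58, 81]
Insert 99: [24, 46, 80, 99, 58, 81]
Insert 58: [24, 46, 58, 80, 99, 81]
Insert 81: [24, 46, 58, 80, 81, 99]

Sorted: [24, 46, 58, 80, 81, 99]


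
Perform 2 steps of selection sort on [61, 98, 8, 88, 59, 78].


Initial: [61, 98, 8, 88, 59, 78]
Step 1: min=8 at 2
  Swap: [8, 98, 61, 88, 59, 78]
Step 2: min=59 at 4
  Swap: [8, 59, 61, 88, 98, 78]

After 2 steps: [8, 59, 61, 88, 98, 78]


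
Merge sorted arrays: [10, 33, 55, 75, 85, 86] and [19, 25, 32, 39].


Take 10 from A
Take 19 from B
Take 25 from B
Take 32 from B
Take 33 from A
Take 39 from B

Merged: [10, 19, 25, 32, 33, 39, 55, 75, 85, 86]


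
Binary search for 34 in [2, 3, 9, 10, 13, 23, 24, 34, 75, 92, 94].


Step 1: lo=0, hi=10, mid=5, val=23
Step 2: lo=6, hi=10, mid=8, val=75
Step 3: lo=6, hi=7, mid=6, val=24
Step 4: lo=7, hi=7, mid=7, val=34

Found at index 7


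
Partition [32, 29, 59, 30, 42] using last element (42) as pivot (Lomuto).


Pivot: 42
  32 <= 42: advance i (no swap)
  29 <= 42: advance i (no swap)
  30 <= 42: swap -> [32, 29, 30, 59, 42]
Place pivot at 3: [32, 29, 30, 42, 59]

Partitioned: [32, 29, 30, 42, 59]


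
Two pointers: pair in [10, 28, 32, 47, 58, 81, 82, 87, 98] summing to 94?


lo=0(10)+hi=8(98)=108
lo=0(10)+hi=7(87)=97
lo=0(10)+hi=6(82)=92
lo=1(28)+hi=6(82)=110
lo=1(28)+hi=5(81)=109
lo=1(28)+hi=4(58)=86
lo=2(32)+hi=4(58)=90
lo=3(47)+hi=4(58)=105

No pair found


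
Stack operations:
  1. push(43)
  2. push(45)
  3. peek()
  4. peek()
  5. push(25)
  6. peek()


push(43) -> [43]
push(45) -> [43, 45]
peek()->45
peek()->45
push(25) -> [43, 45, 25]
peek()->25

Final stack: [43, 45, 25]


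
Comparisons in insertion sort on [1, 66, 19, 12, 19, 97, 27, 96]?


Algorithm: insertion sort
Input: [1, 66, 19, 12, 19, 97, 27, 96]
Sorted: [1, 12, 19, 19, 27, 66, 96, 97]

14


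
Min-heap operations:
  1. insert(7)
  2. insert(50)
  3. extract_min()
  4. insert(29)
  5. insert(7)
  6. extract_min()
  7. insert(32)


insert(7) -> [7]
insert(50) -> [7, 50]
extract_min()->7, [50]
insert(29) -> [29, 50]
insert(7) -> [7, 50, 29]
extract_min()->7, [29, 50]
insert(32) -> [29, 50, 32]

Final heap: [29, 50, 32]


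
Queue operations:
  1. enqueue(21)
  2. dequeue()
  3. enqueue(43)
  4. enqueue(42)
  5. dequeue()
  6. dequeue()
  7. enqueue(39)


enqueue(21) -> [21]
dequeue()->21, []
enqueue(43) -> [43]
enqueue(42) -> [43, 42]
dequeue()->43, [42]
dequeue()->42, []
enqueue(39) -> [39]

Final queue: [39]


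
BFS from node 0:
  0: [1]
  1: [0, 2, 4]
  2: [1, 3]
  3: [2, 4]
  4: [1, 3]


Visit 0, enqueue [1]
Visit 1, enqueue [2, 4]
Visit 2, enqueue [3]
Visit 4, enqueue []
Visit 3, enqueue []

BFS order: [0, 1, 2, 4, 3]


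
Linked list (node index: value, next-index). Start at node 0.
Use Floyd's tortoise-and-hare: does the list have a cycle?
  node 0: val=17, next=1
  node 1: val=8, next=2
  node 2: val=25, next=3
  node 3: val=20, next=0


Floyd's tortoise (slow, +1) and hare (fast, +2):
  init: slow=0, fast=0
  step 1: slow=1, fast=2
  step 2: slow=2, fast=0
  step 3: slow=3, fast=2
  step 4: slow=0, fast=0
  slow == fast at node 0: cycle detected

Cycle: yes


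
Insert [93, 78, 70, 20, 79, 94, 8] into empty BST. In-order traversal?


Insert 93: root
Insert 78: L from 93
Insert 70: L from 93 -> L from 78
Insert 20: L from 93 -> L from 78 -> L from 70
Insert 79: L from 93 -> R from 78
Insert 94: R from 93
Insert 8: L from 93 -> L from 78 -> L from 70 -> L from 20

In-order: [8, 20, 70, 78, 79, 93, 94]


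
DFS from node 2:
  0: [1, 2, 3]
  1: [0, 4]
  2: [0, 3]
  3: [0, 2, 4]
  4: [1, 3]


Visit 2, push [3, 0]
Visit 0, push [3, 1]
Visit 1, push [4]
Visit 4, push [3]
Visit 3, push []

DFS order: [2, 0, 1, 4, 3]


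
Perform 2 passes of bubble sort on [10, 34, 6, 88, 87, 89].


Initial: [10, 34, 6, 88, 87, 89]
Pass 1: [10, 6, 34, 87, 88, 89] (2 swaps)
Pass 2: [6, 10, 34, 87, 88, 89] (1 swaps)

After 2 passes: [6, 10, 34, 87, 88, 89]


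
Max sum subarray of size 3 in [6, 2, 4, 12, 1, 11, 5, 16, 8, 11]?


[0:3]: 12
[1:4]: 18
[2:5]: 17
[3:6]: 24
[4:7]: 17
[5:8]: 32
[6:9]: 29
[7:10]: 35

Max: 35 at [7:10]


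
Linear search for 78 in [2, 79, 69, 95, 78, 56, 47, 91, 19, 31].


i=0: 2!=78
i=1: 79!=78
i=2: 69!=78
i=3: 95!=78
i=4: 78==78 found!

Found at 4, 5 comps


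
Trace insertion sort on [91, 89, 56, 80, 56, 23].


Initial: [91, 89, 56, 80, 56, 23]
Insert 89: [89, 91, 56, 80, 56, 23]
Insert 56: [56, 89, 91, 80, 56, 23]
Insert 80: [56, 80, 89, 91, 56, 23]
Insert 56: [56, 56, 80, 89, 91, 23]
Insert 23: [23, 56, 56, 80, 89, 91]

Sorted: [23, 56, 56, 80, 89, 91]


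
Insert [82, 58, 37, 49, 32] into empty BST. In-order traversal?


Insert 82: root
Insert 58: L from 82
Insert 37: L from 82 -> L from 58
Insert 49: L from 82 -> L from 58 -> R from 37
Insert 32: L from 82 -> L from 58 -> L from 37

In-order: [32, 37, 49, 58, 82]


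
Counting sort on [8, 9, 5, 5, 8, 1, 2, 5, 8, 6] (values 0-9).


Input: [8, 9, 5, 5, 8, 1, 2, 5, 8, 6]
Counts: [0, 1, 1, 0, 0, 3, 1, 0, 3, 1]

Sorted: [1, 2, 5, 5, 5, 6, 8, 8, 8, 9]


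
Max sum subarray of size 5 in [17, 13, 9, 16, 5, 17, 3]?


[0:5]: 60
[1:6]: 60
[2:7]: 50

Max: 60 at [0:5]


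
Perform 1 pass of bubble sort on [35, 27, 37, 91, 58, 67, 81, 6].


Initial: [35, 27, 37, 91, 58, 67, 81, 6]
Pass 1: [27, 35, 37, 58, 67, 81, 6, 91] (5 swaps)

After 1 pass: [27, 35, 37, 58, 67, 81, 6, 91]


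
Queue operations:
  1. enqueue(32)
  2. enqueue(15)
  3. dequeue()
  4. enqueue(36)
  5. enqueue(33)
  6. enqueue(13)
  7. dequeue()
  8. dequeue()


enqueue(32) -> [32]
enqueue(15) -> [32, 15]
dequeue()->32, [15]
enqueue(36) -> [15, 36]
enqueue(33) -> [15, 36, 33]
enqueue(13) -> [15, 36, 33, 13]
dequeue()->15, [36, 33, 13]
dequeue()->36, [33, 13]

Final queue: [33, 13]


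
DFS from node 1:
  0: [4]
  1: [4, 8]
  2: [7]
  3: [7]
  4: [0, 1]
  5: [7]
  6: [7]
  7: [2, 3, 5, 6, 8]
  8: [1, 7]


Visit 1, push [8, 4]
Visit 4, push [0]
Visit 0, push []
Visit 8, push [7]
Visit 7, push [6, 5, 3, 2]
Visit 2, push []
Visit 3, push []
Visit 5, push []
Visit 6, push []

DFS order: [1, 4, 0, 8, 7, 2, 3, 5, 6]


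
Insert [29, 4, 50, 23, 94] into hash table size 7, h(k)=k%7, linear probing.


Insert 29: h=1 -> slot 1
Insert 4: h=4 -> slot 4
Insert 50: h=1, 1 probes -> slot 2
Insert 23: h=2, 1 probes -> slot 3
Insert 94: h=3, 2 probes -> slot 5

Table: [None, 29, 50, 23, 4, 94, None]


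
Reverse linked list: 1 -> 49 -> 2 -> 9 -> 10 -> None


Step 1: curr=1, set curr.next=prev(None) | reversed so far: 1
Step 2: curr=49, set curr.next=prev(1) | reversed so far: 49 -> 1
Step 3: curr=2, set curr.next=prev(49) | reversed so far: 2 -> 49 -> 1
Step 4: curr=9, set curr.next=prev(2) | reversed so far: 9 -> 2 -> 49 -> 1
Step 5: curr=10, set curr.next=prev(9) | reversed so far: 10 -> 9 -> 2 -> 49 -> 1

10 -> 9 -> 2 -> 49 -> 1 -> None


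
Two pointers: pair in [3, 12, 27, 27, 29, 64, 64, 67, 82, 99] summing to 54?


lo=0(3)+hi=9(99)=102
lo=0(3)+hi=8(82)=85
lo=0(3)+hi=7(67)=70
lo=0(3)+hi=6(64)=67
lo=0(3)+hi=5(64)=67
lo=0(3)+hi=4(29)=32
lo=1(12)+hi=4(29)=41
lo=2(27)+hi=4(29)=56
lo=2(27)+hi=3(27)=54

Yes: 27+27=54


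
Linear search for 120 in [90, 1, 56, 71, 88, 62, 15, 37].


i=0: 90!=120
i=1: 1!=120
i=2: 56!=120
i=3: 71!=120
i=4: 88!=120
i=5: 62!=120
i=6: 15!=120
i=7: 37!=120

Not found, 8 comps


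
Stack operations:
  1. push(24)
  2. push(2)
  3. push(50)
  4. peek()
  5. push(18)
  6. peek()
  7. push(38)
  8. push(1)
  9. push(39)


push(24) -> [24]
push(2) -> [24, 2]
push(50) -> [24, 2, 50]
peek()->50
push(18) -> [24, 2, 50, 18]
peek()->18
push(38) -> [24, 2, 50, 18, 38]
push(1) -> [24, 2, 50, 18, 38, 1]
push(39) -> [24, 2, 50, 18, 38, 1, 39]

Final stack: [24, 2, 50, 18, 38, 1, 39]


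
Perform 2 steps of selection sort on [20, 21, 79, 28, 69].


Initial: [20, 21, 79, 28, 69]
Step 1: min=20 at 0
  Swap: [20, 21, 79, 28, 69]
Step 2: min=21 at 1
  Swap: [20, 21, 79, 28, 69]

After 2 steps: [20, 21, 79, 28, 69]


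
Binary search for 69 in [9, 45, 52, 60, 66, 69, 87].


Step 1: lo=0, hi=6, mid=3, val=60
Step 2: lo=4, hi=6, mid=5, val=69

Found at index 5


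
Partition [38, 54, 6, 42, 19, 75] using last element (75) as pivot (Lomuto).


Pivot: 75
  38 <= 75: advance i (no swap)
  54 <= 75: advance i (no swap)
  6 <= 75: advance i (no swap)
  42 <= 75: advance i (no swap)
  19 <= 75: advance i (no swap)
Place pivot at 5: [38, 54, 6, 42, 19, 75]

Partitioned: [38, 54, 6, 42, 19, 75]


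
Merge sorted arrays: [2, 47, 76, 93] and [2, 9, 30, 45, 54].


Take 2 from A
Take 2 from B
Take 9 from B
Take 30 from B
Take 45 from B
Take 47 from A
Take 54 from B

Merged: [2, 2, 9, 30, 45, 47, 54, 76, 93]


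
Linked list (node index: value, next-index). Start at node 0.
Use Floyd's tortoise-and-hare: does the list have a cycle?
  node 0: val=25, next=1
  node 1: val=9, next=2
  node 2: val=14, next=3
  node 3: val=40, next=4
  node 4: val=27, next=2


Floyd's tortoise (slow, +1) and hare (fast, +2):
  init: slow=0, fast=0
  step 1: slow=1, fast=2
  step 2: slow=2, fast=4
  step 3: slow=3, fast=3
  slow == fast at node 3: cycle detected

Cycle: yes


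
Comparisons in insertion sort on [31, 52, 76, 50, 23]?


Algorithm: insertion sort
Input: [31, 52, 76, 50, 23]
Sorted: [23, 31, 50, 52, 76]

9


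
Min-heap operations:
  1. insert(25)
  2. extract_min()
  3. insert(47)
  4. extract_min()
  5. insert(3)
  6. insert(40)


insert(25) -> [25]
extract_min()->25, []
insert(47) -> [47]
extract_min()->47, []
insert(3) -> [3]
insert(40) -> [3, 40]

Final heap: [3, 40]


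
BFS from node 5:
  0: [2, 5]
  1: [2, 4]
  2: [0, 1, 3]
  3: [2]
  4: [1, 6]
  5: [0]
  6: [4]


Visit 5, enqueue [0]
Visit 0, enqueue [2]
Visit 2, enqueue [1, 3]
Visit 1, enqueue [4]
Visit 3, enqueue []
Visit 4, enqueue [6]
Visit 6, enqueue []

BFS order: [5, 0, 2, 1, 3, 4, 6]


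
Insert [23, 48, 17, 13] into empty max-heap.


Insert 23: [23]
Insert 48: [48, 23]
Insert 17: [48, 23, 17]
Insert 13: [48, 23, 17, 13]

Final heap: [48, 23, 17, 13]


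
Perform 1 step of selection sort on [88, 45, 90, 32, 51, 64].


Initial: [88, 45, 90, 32, 51, 64]
Step 1: min=32 at 3
  Swap: [32, 45, 90, 88, 51, 64]

After 1 step: [32, 45, 90, 88, 51, 64]


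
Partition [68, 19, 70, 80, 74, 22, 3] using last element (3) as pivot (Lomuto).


Pivot: 3
Place pivot at 0: [3, 19, 70, 80, 74, 22, 68]

Partitioned: [3, 19, 70, 80, 74, 22, 68]


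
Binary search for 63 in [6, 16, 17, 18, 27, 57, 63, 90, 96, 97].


Step 1: lo=0, hi=9, mid=4, val=27
Step 2: lo=5, hi=9, mid=7, val=90
Step 3: lo=5, hi=6, mid=5, val=57
Step 4: lo=6, hi=6, mid=6, val=63

Found at index 6


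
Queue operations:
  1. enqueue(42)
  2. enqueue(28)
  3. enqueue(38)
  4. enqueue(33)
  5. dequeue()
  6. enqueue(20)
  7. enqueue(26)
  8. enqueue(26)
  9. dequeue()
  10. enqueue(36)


enqueue(42) -> [42]
enqueue(28) -> [42, 28]
enqueue(38) -> [42, 28, 38]
enqueue(33) -> [42, 28, 38, 33]
dequeue()->42, [28, 38, 33]
enqueue(20) -> [28, 38, 33, 20]
enqueue(26) -> [28, 38, 33, 20, 26]
enqueue(26) -> [28, 38, 33, 20, 26, 26]
dequeue()->28, [38, 33, 20, 26, 26]
enqueue(36) -> [38, 33, 20, 26, 26, 36]

Final queue: [38, 33, 20, 26, 26, 36]


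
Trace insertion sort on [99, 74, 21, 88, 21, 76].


Initial: [99, 74, 21, 88, 21, 76]
Insert 74: [74, 99, 21, 88, 21, 76]
Insert 21: [21, 74, 99, 88, 21, 76]
Insert 88: [21, 74, 88, 99, 21, 76]
Insert 21: [21, 21, 74, 88, 99, 76]
Insert 76: [21, 21, 74, 76, 88, 99]

Sorted: [21, 21, 74, 76, 88, 99]


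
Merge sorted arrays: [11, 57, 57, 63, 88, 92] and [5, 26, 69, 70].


Take 5 from B
Take 11 from A
Take 26 from B
Take 57 from A
Take 57 from A
Take 63 from A
Take 69 from B
Take 70 from B

Merged: [5, 11, 26, 57, 57, 63, 69, 70, 88, 92]


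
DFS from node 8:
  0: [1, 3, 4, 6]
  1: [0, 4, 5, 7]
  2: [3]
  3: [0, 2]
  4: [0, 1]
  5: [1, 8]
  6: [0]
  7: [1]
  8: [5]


Visit 8, push [5]
Visit 5, push [1]
Visit 1, push [7, 4, 0]
Visit 0, push [6, 4, 3]
Visit 3, push [2]
Visit 2, push []
Visit 4, push []
Visit 6, push []
Visit 7, push []

DFS order: [8, 5, 1, 0, 3, 2, 4, 6, 7]


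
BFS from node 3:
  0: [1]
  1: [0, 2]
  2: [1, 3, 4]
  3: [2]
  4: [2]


Visit 3, enqueue [2]
Visit 2, enqueue [1, 4]
Visit 1, enqueue [0]
Visit 4, enqueue []
Visit 0, enqueue []

BFS order: [3, 2, 1, 4, 0]


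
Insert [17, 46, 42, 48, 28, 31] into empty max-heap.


Insert 17: [17]
Insert 46: [46, 17]
Insert 42: [46, 17, 42]
Insert 48: [48, 46, 42, 17]
Insert 28: [48, 46, 42, 17, 28]
Insert 31: [48, 46, 42, 17, 28, 31]

Final heap: [48, 46, 42, 17, 28, 31]


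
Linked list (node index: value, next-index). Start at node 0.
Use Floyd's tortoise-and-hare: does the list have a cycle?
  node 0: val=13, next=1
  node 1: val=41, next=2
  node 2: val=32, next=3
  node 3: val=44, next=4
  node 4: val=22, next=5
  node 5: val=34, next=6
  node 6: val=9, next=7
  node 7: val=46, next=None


Floyd's tortoise (slow, +1) and hare (fast, +2):
  init: slow=0, fast=0
  step 1: slow=1, fast=2
  step 2: slow=2, fast=4
  step 3: slow=3, fast=6
  step 4: fast 6->7->None, no cycle

Cycle: no


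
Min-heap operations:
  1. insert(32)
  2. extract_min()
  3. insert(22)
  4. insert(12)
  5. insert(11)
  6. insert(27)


insert(32) -> [32]
extract_min()->32, []
insert(22) -> [22]
insert(12) -> [12, 22]
insert(11) -> [11, 22, 12]
insert(27) -> [11, 22, 12, 27]

Final heap: [11, 22, 12, 27]


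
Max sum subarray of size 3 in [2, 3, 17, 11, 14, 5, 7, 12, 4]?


[0:3]: 22
[1:4]: 31
[2:5]: 42
[3:6]: 30
[4:7]: 26
[5:8]: 24
[6:9]: 23

Max: 42 at [2:5]


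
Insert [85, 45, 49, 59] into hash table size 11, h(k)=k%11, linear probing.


Insert 85: h=8 -> slot 8
Insert 45: h=1 -> slot 1
Insert 49: h=5 -> slot 5
Insert 59: h=4 -> slot 4

Table: [None, 45, None, None, 59, 49, None, None, 85, None, None]


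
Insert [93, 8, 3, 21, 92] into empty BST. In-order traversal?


Insert 93: root
Insert 8: L from 93
Insert 3: L from 93 -> L from 8
Insert 21: L from 93 -> R from 8
Insert 92: L from 93 -> R from 8 -> R from 21

In-order: [3, 8, 21, 92, 93]


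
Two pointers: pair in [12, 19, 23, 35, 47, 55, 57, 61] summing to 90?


lo=0(12)+hi=7(61)=73
lo=1(19)+hi=7(61)=80
lo=2(23)+hi=7(61)=84
lo=3(35)+hi=7(61)=96
lo=3(35)+hi=6(57)=92
lo=3(35)+hi=5(55)=90

Yes: 35+55=90


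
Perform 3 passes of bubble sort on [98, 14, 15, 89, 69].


Initial: [98, 14, 15, 89, 69]
Pass 1: [14, 15, 89, 69, 98] (4 swaps)
Pass 2: [14, 15, 69, 89, 98] (1 swaps)
Pass 3: [14, 15, 69, 89, 98] (0 swaps)

After 3 passes: [14, 15, 69, 89, 98]


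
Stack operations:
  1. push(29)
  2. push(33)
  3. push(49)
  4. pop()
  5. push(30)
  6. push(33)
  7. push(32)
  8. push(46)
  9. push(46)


push(29) -> [29]
push(33) -> [29, 33]
push(49) -> [29, 33, 49]
pop()->49, [29, 33]
push(30) -> [29, 33, 30]
push(33) -> [29, 33, 30, 33]
push(32) -> [29, 33, 30, 33, 32]
push(46) -> [29, 33, 30, 33, 32, 46]
push(46) -> [29, 33, 30, 33, 32, 46, 46]

Final stack: [29, 33, 30, 33, 32, 46, 46]


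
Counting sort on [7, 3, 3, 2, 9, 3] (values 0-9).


Input: [7, 3, 3, 2, 9, 3]
Counts: [0, 0, 1, 3, 0, 0, 0, 1, 0, 1]

Sorted: [2, 3, 3, 3, 7, 9]


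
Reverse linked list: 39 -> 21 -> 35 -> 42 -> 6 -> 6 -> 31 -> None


Step 1: curr=39, set curr.next=prev(None) | reversed so far: 39
Step 2: curr=21, set curr.next=prev(39) | reversed so far: 21 -> 39
Step 3: curr=35, set curr.next=prev(21) | reversed so far: 35 -> 21 -> 39
Step 4: curr=42, set curr.next=prev(35) | reversed so far: 42 -> 35 -> 21 -> 39
Step 5: curr=6, set curr.next=prev(42) | reversed so far: 6 -> 42 -> 35 -> 21 -> 39
Step 6: curr=6, set curr.next=prev(6) | reversed so far: 6 -> 6 -> 42 -> 35 -> 21 -> 39
Step 7: curr=31, set curr.next=prev(6) | reversed so far: 31 -> 6 -> 6 -> 42 -> 35 -> 21 -> 39

31 -> 6 -> 6 -> 42 -> 35 -> 21 -> 39 -> None


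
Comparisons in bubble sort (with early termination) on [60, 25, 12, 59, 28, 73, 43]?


Algorithm: bubble sort (with early termination)
Input: [60, 25, 12, 59, 28, 73, 43]
Sorted: [12, 25, 28, 43, 59, 60, 73]

18


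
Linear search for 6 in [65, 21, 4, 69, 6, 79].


i=0: 65!=6
i=1: 21!=6
i=2: 4!=6
i=3: 69!=6
i=4: 6==6 found!

Found at 4, 5 comps


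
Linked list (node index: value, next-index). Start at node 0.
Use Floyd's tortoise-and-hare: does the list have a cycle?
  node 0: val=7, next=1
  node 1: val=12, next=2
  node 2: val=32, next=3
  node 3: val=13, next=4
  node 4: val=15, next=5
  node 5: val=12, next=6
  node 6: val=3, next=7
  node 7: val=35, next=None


Floyd's tortoise (slow, +1) and hare (fast, +2):
  init: slow=0, fast=0
  step 1: slow=1, fast=2
  step 2: slow=2, fast=4
  step 3: slow=3, fast=6
  step 4: fast 6->7->None, no cycle

Cycle: no


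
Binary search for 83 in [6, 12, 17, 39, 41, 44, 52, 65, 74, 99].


Step 1: lo=0, hi=9, mid=4, val=41
Step 2: lo=5, hi=9, mid=7, val=65
Step 3: lo=8, hi=9, mid=8, val=74
Step 4: lo=9, hi=9, mid=9, val=99

Not found


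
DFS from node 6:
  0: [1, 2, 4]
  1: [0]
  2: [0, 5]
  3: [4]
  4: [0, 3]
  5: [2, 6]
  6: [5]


Visit 6, push [5]
Visit 5, push [2]
Visit 2, push [0]
Visit 0, push [4, 1]
Visit 1, push []
Visit 4, push [3]
Visit 3, push []

DFS order: [6, 5, 2, 0, 1, 4, 3]


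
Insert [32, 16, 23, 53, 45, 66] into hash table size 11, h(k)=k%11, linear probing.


Insert 32: h=10 -> slot 10
Insert 16: h=5 -> slot 5
Insert 23: h=1 -> slot 1
Insert 53: h=9 -> slot 9
Insert 45: h=1, 1 probes -> slot 2
Insert 66: h=0 -> slot 0

Table: [66, 23, 45, None, None, 16, None, None, None, 53, 32]


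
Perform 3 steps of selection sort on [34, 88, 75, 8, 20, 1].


Initial: [34, 88, 75, 8, 20, 1]
Step 1: min=1 at 5
  Swap: [1, 88, 75, 8, 20, 34]
Step 2: min=8 at 3
  Swap: [1, 8, 75, 88, 20, 34]
Step 3: min=20 at 4
  Swap: [1, 8, 20, 88, 75, 34]

After 3 steps: [1, 8, 20, 88, 75, 34]


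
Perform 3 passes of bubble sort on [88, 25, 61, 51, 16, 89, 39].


Initial: [88, 25, 61, 51, 16, 89, 39]
Pass 1: [25, 61, 51, 16, 88, 39, 89] (5 swaps)
Pass 2: [25, 51, 16, 61, 39, 88, 89] (3 swaps)
Pass 3: [25, 16, 51, 39, 61, 88, 89] (2 swaps)

After 3 passes: [25, 16, 51, 39, 61, 88, 89]


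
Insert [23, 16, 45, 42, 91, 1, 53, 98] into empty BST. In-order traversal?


Insert 23: root
Insert 16: L from 23
Insert 45: R from 23
Insert 42: R from 23 -> L from 45
Insert 91: R from 23 -> R from 45
Insert 1: L from 23 -> L from 16
Insert 53: R from 23 -> R from 45 -> L from 91
Insert 98: R from 23 -> R from 45 -> R from 91

In-order: [1, 16, 23, 42, 45, 53, 91, 98]


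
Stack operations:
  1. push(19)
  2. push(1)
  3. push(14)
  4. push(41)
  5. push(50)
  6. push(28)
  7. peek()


push(19) -> [19]
push(1) -> [19, 1]
push(14) -> [19, 1, 14]
push(41) -> [19, 1, 14, 41]
push(50) -> [19, 1, 14, 41, 50]
push(28) -> [19, 1, 14, 41, 50, 28]
peek()->28

Final stack: [19, 1, 14, 41, 50, 28]


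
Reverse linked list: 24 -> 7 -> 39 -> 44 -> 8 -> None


Step 1: curr=24, set curr.next=prev(None) | reversed so far: 24
Step 2: curr=7, set curr.next=prev(24) | reversed so far: 7 -> 24
Step 3: curr=39, set curr.next=prev(7) | reversed so far: 39 -> 7 -> 24
Step 4: curr=44, set curr.next=prev(39) | reversed so far: 44 -> 39 -> 7 -> 24
Step 5: curr=8, set curr.next=prev(44) | reversed so far: 8 -> 44 -> 39 -> 7 -> 24

8 -> 44 -> 39 -> 7 -> 24 -> None


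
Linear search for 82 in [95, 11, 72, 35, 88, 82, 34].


i=0: 95!=82
i=1: 11!=82
i=2: 72!=82
i=3: 35!=82
i=4: 88!=82
i=5: 82==82 found!

Found at 5, 6 comps


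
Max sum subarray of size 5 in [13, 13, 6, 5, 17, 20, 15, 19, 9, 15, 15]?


[0:5]: 54
[1:6]: 61
[2:7]: 63
[3:8]: 76
[4:9]: 80
[5:10]: 78
[6:11]: 73

Max: 80 at [4:9]


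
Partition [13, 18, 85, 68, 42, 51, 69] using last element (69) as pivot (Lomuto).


Pivot: 69
  13 <= 69: advance i (no swap)
  18 <= 69: advance i (no swap)
  68 <= 69: swap -> [13, 18, 68, 85, 42, 51, 69]
  42 <= 69: swap -> [13, 18, 68, 42, 85, 51, 69]
  51 <= 69: swap -> [13, 18, 68, 42, 51, 85, 69]
Place pivot at 5: [13, 18, 68, 42, 51, 69, 85]

Partitioned: [13, 18, 68, 42, 51, 69, 85]


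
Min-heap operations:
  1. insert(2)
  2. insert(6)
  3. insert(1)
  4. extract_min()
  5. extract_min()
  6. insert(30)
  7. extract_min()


insert(2) -> [2]
insert(6) -> [2, 6]
insert(1) -> [1, 6, 2]
extract_min()->1, [2, 6]
extract_min()->2, [6]
insert(30) -> [6, 30]
extract_min()->6, [30]

Final heap: [30]


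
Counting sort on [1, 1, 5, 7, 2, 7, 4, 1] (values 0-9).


Input: [1, 1, 5, 7, 2, 7, 4, 1]
Counts: [0, 3, 1, 0, 1, 1, 0, 2, 0, 0]

Sorted: [1, 1, 1, 2, 4, 5, 7, 7]


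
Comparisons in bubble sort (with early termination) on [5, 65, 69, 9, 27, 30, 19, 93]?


Algorithm: bubble sort (with early termination)
Input: [5, 65, 69, 9, 27, 30, 19, 93]
Sorted: [5, 9, 19, 27, 30, 65, 69, 93]

25


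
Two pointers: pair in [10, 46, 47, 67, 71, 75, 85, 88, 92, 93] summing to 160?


lo=0(10)+hi=9(93)=103
lo=1(46)+hi=9(93)=139
lo=2(47)+hi=9(93)=140
lo=3(67)+hi=9(93)=160

Yes: 67+93=160


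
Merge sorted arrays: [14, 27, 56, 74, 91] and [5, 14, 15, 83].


Take 5 from B
Take 14 from A
Take 14 from B
Take 15 from B
Take 27 from A
Take 56 from A
Take 74 from A
Take 83 from B

Merged: [5, 14, 14, 15, 27, 56, 74, 83, 91]


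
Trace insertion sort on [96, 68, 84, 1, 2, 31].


Initial: [96, 68, 84, 1, 2, 31]
Insert 68: [68, 96, 84, 1, 2, 31]
Insert 84: [68, 84, 96, 1, 2, 31]
Insert 1: [1, 68, 84, 96, 2, 31]
Insert 2: [1, 2, 68, 84, 96, 31]
Insert 31: [1, 2, 31, 68, 84, 96]

Sorted: [1, 2, 31, 68, 84, 96]


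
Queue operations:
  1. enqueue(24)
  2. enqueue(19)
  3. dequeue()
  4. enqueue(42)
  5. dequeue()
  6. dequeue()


enqueue(24) -> [24]
enqueue(19) -> [24, 19]
dequeue()->24, [19]
enqueue(42) -> [19, 42]
dequeue()->19, [42]
dequeue()->42, []

Final queue: []


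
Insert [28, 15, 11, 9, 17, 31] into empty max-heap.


Insert 28: [28]
Insert 15: [28, 15]
Insert 11: [28, 15, 11]
Insert 9: [28, 15, 11, 9]
Insert 17: [28, 17, 11, 9, 15]
Insert 31: [31, 17, 28, 9, 15, 11]

Final heap: [31, 17, 28, 9, 15, 11]


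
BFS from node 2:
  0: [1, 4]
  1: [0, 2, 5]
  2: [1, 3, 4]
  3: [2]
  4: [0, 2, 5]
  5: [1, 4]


Visit 2, enqueue [1, 3, 4]
Visit 1, enqueue [0, 5]
Visit 3, enqueue []
Visit 4, enqueue []
Visit 0, enqueue []
Visit 5, enqueue []

BFS order: [2, 1, 3, 4, 0, 5]


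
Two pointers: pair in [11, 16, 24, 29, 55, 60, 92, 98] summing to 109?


lo=0(11)+hi=7(98)=109

Yes: 11+98=109


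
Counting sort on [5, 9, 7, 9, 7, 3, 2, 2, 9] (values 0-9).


Input: [5, 9, 7, 9, 7, 3, 2, 2, 9]
Counts: [0, 0, 2, 1, 0, 1, 0, 2, 0, 3]

Sorted: [2, 2, 3, 5, 7, 7, 9, 9, 9]


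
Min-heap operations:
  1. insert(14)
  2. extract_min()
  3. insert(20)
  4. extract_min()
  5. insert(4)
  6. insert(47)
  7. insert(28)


insert(14) -> [14]
extract_min()->14, []
insert(20) -> [20]
extract_min()->20, []
insert(4) -> [4]
insert(47) -> [4, 47]
insert(28) -> [4, 47, 28]

Final heap: [4, 47, 28]
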